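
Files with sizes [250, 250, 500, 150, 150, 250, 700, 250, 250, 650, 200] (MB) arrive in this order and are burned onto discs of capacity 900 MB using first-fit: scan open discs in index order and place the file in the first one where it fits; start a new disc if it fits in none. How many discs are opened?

  250 → disc 1 (new)  [load 250/900]
  250 → disc 1  [load 500/900]
  500 → disc 2 (new)  [load 500/900]
  150 → disc 1  [load 650/900]
  150 → disc 1  [load 800/900]
  250 → disc 2  [load 750/900]
  700 → disc 3 (new)  [load 700/900]
  250 → disc 4 (new)  [load 250/900]
  250 → disc 4  [load 500/900]
  650 → disc 5 (new)  [load 650/900]
  200 → disc 3  [load 900/900]
5 discs opened.

5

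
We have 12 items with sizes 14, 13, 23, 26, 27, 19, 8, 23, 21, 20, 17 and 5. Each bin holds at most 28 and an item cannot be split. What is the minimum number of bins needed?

Total = 27 + 26 + 23 + 23 + 21 + 20 + 19 + 17 + 14 + 13 + 8 + 5 = 216.
Lower bound: ⌈216/28⌉ = 8 bins.
A packing using 9 bins:
  bin 1: 27 = 27
  bin 2: 26 = 26
  bin 3: 23 + 5 = 28
  bin 4: 23 = 23
  bin 5: 21 = 21
  bin 6: 20 + 8 = 28
  bin 7: 19 = 19
  bin 8: 17 = 17
  bin 9: 14 + 13 = 27
No arrangement into 8 bins stays within capacity, so 9 is optimal.

9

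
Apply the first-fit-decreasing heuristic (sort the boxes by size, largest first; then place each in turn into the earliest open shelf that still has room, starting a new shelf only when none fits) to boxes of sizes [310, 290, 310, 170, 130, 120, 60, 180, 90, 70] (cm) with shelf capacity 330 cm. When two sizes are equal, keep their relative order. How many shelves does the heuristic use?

6

Sorted descending: 310, 310, 290, 180, 170, 130, 120, 90, 70, 60.
  310 → shelf 1 (new)  [load 310/330]
  310 → shelf 2 (new)  [load 310/330]
  290 → shelf 3 (new)  [load 290/330]
  180 → shelf 4 (new)  [load 180/330]
  170 → shelf 5 (new)  [load 170/330]
  130 → shelf 4  [load 310/330]
  120 → shelf 5  [load 290/330]
  90 → shelf 6 (new)  [load 90/330]
  70 → shelf 6  [load 160/330]
  60 → shelf 6  [load 220/330]
6 shelves opened.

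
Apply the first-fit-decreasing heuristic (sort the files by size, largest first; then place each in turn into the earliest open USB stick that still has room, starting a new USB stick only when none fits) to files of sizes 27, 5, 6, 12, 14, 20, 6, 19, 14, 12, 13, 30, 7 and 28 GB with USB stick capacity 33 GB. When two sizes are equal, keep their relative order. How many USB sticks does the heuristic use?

Sorted descending: 30, 28, 27, 20, 19, 14, 14, 13, 12, 12, 7, 6, 6, 5.
  30 → USB stick 1 (new)  [load 30/33]
  28 → USB stick 2 (new)  [load 28/33]
  27 → USB stick 3 (new)  [load 27/33]
  20 → USB stick 4 (new)  [load 20/33]
  19 → USB stick 5 (new)  [load 19/33]
  14 → USB stick 5  [load 33/33]
  14 → USB stick 6 (new)  [load 14/33]
  13 → USB stick 4  [load 33/33]
  12 → USB stick 6  [load 26/33]
  12 → USB stick 7 (new)  [load 12/33]
  7 → USB stick 6  [load 33/33]
  6 → USB stick 3  [load 33/33]
  6 → USB stick 7  [load 18/33]
  5 → USB stick 2  [load 33/33]
7 USB sticks opened.

7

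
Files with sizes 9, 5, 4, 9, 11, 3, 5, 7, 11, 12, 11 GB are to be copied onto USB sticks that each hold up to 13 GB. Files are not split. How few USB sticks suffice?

Total = 12 + 11 + 11 + 11 + 9 + 9 + 7 + 5 + 5 + 4 + 3 = 87 GB.
Lower bound: ⌈87/13⌉ = 7 USB sticks.
A packing using 8 USB sticks:
  USB stick 1: 12 = 12
  USB stick 2: 11 = 11
  USB stick 3: 11 = 11
  USB stick 4: 11 = 11
  USB stick 5: 9 + 4 = 13
  USB stick 6: 9 + 3 = 12
  USB stick 7: 7 + 5 = 12
  USB stick 8: 5 = 5
No arrangement into 7 USB sticks stays within capacity, so 8 is optimal.

8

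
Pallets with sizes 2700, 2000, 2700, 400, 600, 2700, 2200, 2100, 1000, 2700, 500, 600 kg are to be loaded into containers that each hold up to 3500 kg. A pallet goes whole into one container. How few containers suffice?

Total = 2700 + 2700 + 2700 + 2700 + 2200 + 2100 + 2000 + 1000 + 600 + 600 + 500 + 400 = 20200 kg.
Lower bound: ⌈20200/3500⌉ = 6 containers.
Also, 7 pallets each exceed 1750 kg, and no two of those can share a container, so at least 7 containers are needed.
A packing using 7 containers:
  container 1: 2700 + 600 = 3300
  container 2: 2700 + 600 = 3300
  container 3: 2700 + 500 = 3200
  container 4: 2700 + 400 = 3100
  container 5: 2200 + 1000 = 3200
  container 6: 2100 = 2100
  container 7: 2000 = 2000
This matches the lower bound, so 7 is optimal.

7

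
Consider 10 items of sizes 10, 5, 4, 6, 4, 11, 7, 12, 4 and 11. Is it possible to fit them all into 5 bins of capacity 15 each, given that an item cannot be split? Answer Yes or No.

No

Total = 74; ⌈74/15⌉ = 5.
The bound of 5 does not rule out 5, but exhaustive search shows no assignment into 5 bins of capacity 15 exists — the minimum is 6.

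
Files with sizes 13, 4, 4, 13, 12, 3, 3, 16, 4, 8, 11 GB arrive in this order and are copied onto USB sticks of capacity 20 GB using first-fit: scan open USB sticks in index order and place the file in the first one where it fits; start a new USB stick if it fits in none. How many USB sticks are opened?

  13 → USB stick 1 (new)  [load 13/20]
  4 → USB stick 1  [load 17/20]
  4 → USB stick 2 (new)  [load 4/20]
  13 → USB stick 2  [load 17/20]
  12 → USB stick 3 (new)  [load 12/20]
  3 → USB stick 1  [load 20/20]
  3 → USB stick 2  [load 20/20]
  16 → USB stick 4 (new)  [load 16/20]
  4 → USB stick 3  [load 16/20]
  8 → USB stick 5 (new)  [load 8/20]
  11 → USB stick 5  [load 19/20]
5 USB sticks opened.

5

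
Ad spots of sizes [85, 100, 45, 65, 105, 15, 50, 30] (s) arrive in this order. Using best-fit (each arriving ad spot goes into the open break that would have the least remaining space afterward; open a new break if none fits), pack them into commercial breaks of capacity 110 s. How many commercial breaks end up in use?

  85 → break 1 (new)  [load 85/110]
  100 → break 2 (new)  [load 100/110]
  45 → break 3 (new)  [load 45/110]
  65 → break 3  [load 110/110]
  105 → break 4 (new)  [load 105/110]
  15 → break 1  [load 100/110]
  50 → break 5 (new)  [load 50/110]
  30 → break 5  [load 80/110]
5 commercial breaks opened.

5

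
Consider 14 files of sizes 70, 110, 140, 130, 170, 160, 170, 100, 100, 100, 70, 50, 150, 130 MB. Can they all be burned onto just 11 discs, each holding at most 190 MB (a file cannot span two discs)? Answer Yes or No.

Yes

A valid assignment using 11 discs:
  disc 1: 170 = 170
  disc 2: 170 = 170
  disc 3: 160 = 160
  disc 4: 150 = 150
  disc 5: 140 + 50 = 190
  disc 6: 130 = 130
  disc 7: 130 = 130
  disc 8: 110 + 70 = 180
  disc 9: 100 + 70 = 170
  disc 10: 100 = 100
  disc 11: 100 = 100
Every load is within 190 MB, so 11 discs suffice.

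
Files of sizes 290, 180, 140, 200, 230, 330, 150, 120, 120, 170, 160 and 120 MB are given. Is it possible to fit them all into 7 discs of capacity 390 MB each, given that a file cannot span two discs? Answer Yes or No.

Yes

A valid assignment using 7 discs:
  disc 1: 330 = 330
  disc 2: 290 = 290
  disc 3: 230 + 160 = 390
  disc 4: 200 + 180 = 380
  disc 5: 170 + 150 = 320
  disc 6: 140 + 120 + 120 = 380
  disc 7: 120 = 120
Every load is within 390 MB, so 7 discs suffice.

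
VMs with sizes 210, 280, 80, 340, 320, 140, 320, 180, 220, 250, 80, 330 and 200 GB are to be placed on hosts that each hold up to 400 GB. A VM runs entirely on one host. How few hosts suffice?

9

Total = 340 + 330 + 320 + 320 + 280 + 250 + 220 + 210 + 200 + 180 + 140 + 80 + 80 = 2950 GB.
Lower bound: ⌈2950/400⌉ = 8 hosts.
A packing using 9 hosts:
  host 1: 340 = 340
  host 2: 330 = 330
  host 3: 320 + 80 = 400
  host 4: 320 + 80 = 400
  host 5: 280 = 280
  host 6: 250 + 140 = 390
  host 7: 220 + 180 = 400
  host 8: 210 = 210
  host 9: 200 = 200
No arrangement into 8 hosts stays within capacity, so 9 is optimal.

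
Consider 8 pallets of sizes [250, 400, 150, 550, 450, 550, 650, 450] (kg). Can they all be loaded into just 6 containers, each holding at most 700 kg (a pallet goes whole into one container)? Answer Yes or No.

A valid assignment using 6 containers:
  container 1: 650 = 650
  container 2: 550 + 150 = 700
  container 3: 550 = 550
  container 4: 450 + 250 = 700
  container 5: 450 = 450
  container 6: 400 = 400
Every load is within 700 kg, so 6 containers suffice.

Yes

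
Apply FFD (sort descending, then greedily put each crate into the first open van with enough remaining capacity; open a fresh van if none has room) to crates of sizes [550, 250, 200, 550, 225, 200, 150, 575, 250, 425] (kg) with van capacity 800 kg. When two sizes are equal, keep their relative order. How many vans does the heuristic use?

Sorted descending: 575, 550, 550, 425, 250, 250, 225, 200, 200, 150.
  575 → van 1 (new)  [load 575/800]
  550 → van 2 (new)  [load 550/800]
  550 → van 3 (new)  [load 550/800]
  425 → van 4 (new)  [load 425/800]
  250 → van 2  [load 800/800]
  250 → van 3  [load 800/800]
  225 → van 1  [load 800/800]
  200 → van 4  [load 625/800]
  200 → van 5 (new)  [load 200/800]
  150 → van 4  [load 775/800]
5 vans opened.

5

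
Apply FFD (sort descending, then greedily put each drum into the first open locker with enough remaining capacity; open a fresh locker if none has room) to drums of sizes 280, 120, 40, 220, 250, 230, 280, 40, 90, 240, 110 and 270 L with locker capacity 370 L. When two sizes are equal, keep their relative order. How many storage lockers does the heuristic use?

7

Sorted descending: 280, 280, 270, 250, 240, 230, 220, 120, 110, 90, 40, 40.
  280 → locker 1 (new)  [load 280/370]
  280 → locker 2 (new)  [load 280/370]
  270 → locker 3 (new)  [load 270/370]
  250 → locker 4 (new)  [load 250/370]
  240 → locker 5 (new)  [load 240/370]
  230 → locker 6 (new)  [load 230/370]
  220 → locker 7 (new)  [load 220/370]
  120 → locker 4  [load 370/370]
  110 → locker 5  [load 350/370]
  90 → locker 1  [load 370/370]
  40 → locker 2  [load 320/370]
  40 → locker 2  [load 360/370]
7 storage lockers opened.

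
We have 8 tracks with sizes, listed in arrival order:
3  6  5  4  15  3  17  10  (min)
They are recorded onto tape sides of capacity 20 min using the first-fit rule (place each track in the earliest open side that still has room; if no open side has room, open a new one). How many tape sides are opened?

4

  3 → side 1 (new)  [load 3/20]
  6 → side 1  [load 9/20]
  5 → side 1  [load 14/20]
  4 → side 1  [load 18/20]
  15 → side 2 (new)  [load 15/20]
  3 → side 2  [load 18/20]
  17 → side 3 (new)  [load 17/20]
  10 → side 4 (new)  [load 10/20]
4 tape sides opened.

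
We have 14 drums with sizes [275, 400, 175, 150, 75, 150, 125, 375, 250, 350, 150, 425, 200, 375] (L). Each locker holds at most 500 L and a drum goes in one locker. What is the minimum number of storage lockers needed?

Total = 425 + 400 + 375 + 375 + 350 + 275 + 250 + 200 + 175 + 150 + 150 + 150 + 125 + 75 = 3475 L.
Lower bound: ⌈3475/500⌉ = 7 storage lockers.
A packing using 8 storage lockers:
  locker 1: 425 + 75 = 500
  locker 2: 400 = 400
  locker 3: 375 + 125 = 500
  locker 4: 375 = 375
  locker 5: 350 + 150 = 500
  locker 6: 275 + 200 = 475
  locker 7: 250 + 175 = 425
  locker 8: 150 + 150 = 300
No arrangement into 7 storage lockers stays within capacity, so 8 is optimal.

8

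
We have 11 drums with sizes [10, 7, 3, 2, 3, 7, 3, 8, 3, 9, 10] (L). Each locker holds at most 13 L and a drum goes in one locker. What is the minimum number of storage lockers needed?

Total = 10 + 10 + 9 + 8 + 7 + 7 + 3 + 3 + 3 + 3 + 2 = 65 L.
Lower bound: ⌈65/13⌉ = 5 storage lockers.
Also, 6 drums each exceed 13/2 L, and no two of those can share a locker, so at least 6 storage lockers are needed.
A packing using 6 storage lockers:
  locker 1: 10 + 3 = 13
  locker 2: 10 + 3 = 13
  locker 3: 9 + 3 = 12
  locker 4: 8 + 3 + 2 = 13
  locker 5: 7 = 7
  locker 6: 7 = 7
This matches the lower bound, so 6 is optimal.

6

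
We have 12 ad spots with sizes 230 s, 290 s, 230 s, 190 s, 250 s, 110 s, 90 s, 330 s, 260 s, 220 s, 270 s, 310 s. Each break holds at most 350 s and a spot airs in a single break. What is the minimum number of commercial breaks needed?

10

Total = 330 + 310 + 290 + 270 + 260 + 250 + 230 + 230 + 220 + 190 + 110 + 90 = 2780 s.
Lower bound: ⌈2780/350⌉ = 8 commercial breaks.
Also, 10 ad spots each exceed 175 s, and no two of those can share a break, so at least 10 commercial breaks are needed.
A packing using 10 commercial breaks:
  break 1: 330 = 330
  break 2: 310 = 310
  break 3: 290 = 290
  break 4: 270 = 270
  break 5: 260 + 90 = 350
  break 6: 250 = 250
  break 7: 230 + 110 = 340
  break 8: 230 = 230
  break 9: 220 = 220
  break 10: 190 = 190
This matches the lower bound, so 10 is optimal.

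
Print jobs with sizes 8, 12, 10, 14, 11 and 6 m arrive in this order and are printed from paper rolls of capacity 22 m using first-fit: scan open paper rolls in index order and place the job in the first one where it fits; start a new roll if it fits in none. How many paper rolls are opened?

3

  8 → roll 1 (new)  [load 8/22]
  12 → roll 1  [load 20/22]
  10 → roll 2 (new)  [load 10/22]
  14 → roll 3 (new)  [load 14/22]
  11 → roll 2  [load 21/22]
  6 → roll 3  [load 20/22]
3 paper rolls opened.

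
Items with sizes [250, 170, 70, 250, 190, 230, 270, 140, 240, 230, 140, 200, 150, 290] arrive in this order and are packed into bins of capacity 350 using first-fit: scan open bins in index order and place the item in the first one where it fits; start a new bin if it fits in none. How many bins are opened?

10

  250 → bin 1 (new)  [load 250/350]
  170 → bin 2 (new)  [load 170/350]
  70 → bin 1  [load 320/350]
  250 → bin 3 (new)  [load 250/350]
  190 → bin 4 (new)  [load 190/350]
  230 → bin 5 (new)  [load 230/350]
  270 → bin 6 (new)  [load 270/350]
  140 → bin 2  [load 310/350]
  240 → bin 7 (new)  [load 240/350]
  230 → bin 8 (new)  [load 230/350]
  140 → bin 4  [load 330/350]
  200 → bin 9 (new)  [load 200/350]
  150 → bin 9  [load 350/350]
  290 → bin 10 (new)  [load 290/350]
10 bins opened.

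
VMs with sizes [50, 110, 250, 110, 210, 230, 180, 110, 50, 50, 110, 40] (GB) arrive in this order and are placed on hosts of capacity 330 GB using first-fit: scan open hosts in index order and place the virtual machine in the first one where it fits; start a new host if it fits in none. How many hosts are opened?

5

  50 → host 1 (new)  [load 50/330]
  110 → host 1  [load 160/330]
  250 → host 2 (new)  [load 250/330]
  110 → host 1  [load 270/330]
  210 → host 3 (new)  [load 210/330]
  230 → host 4 (new)  [load 230/330]
  180 → host 5 (new)  [load 180/330]
  110 → host 3  [load 320/330]
  50 → host 1  [load 320/330]
  50 → host 2  [load 300/330]
  110 → host 5  [load 290/330]
  40 → host 4  [load 270/330]
5 hosts opened.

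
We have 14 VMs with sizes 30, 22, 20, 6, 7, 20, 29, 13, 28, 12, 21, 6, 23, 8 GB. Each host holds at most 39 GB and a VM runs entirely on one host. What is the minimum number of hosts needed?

8

Total = 30 + 29 + 28 + 23 + 22 + 21 + 20 + 20 + 13 + 12 + 8 + 7 + 6 + 6 = 245 GB.
Lower bound: ⌈245/39⌉ = 7 hosts.
Also, 8 VMs each exceed 39/2 GB, and no two of those can share a host, so at least 8 hosts are needed.
A packing using 8 hosts:
  host 1: 30 + 8 = 38
  host 2: 29 + 7 = 36
  host 3: 28 + 6 = 34
  host 4: 23 + 13 = 36
  host 5: 22 + 12 = 34
  host 6: 21 + 6 = 27
  host 7: 20 = 20
  host 8: 20 = 20
This matches the lower bound, so 8 is optimal.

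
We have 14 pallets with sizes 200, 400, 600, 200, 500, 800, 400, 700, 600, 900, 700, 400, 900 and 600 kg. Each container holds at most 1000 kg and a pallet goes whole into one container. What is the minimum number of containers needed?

Total = 900 + 900 + 800 + 700 + 700 + 600 + 600 + 600 + 500 + 400 + 400 + 400 + 200 + 200 = 7900 kg.
Lower bound: ⌈7900/1000⌉ = 8 containers.
A packing using 9 containers:
  container 1: 900 = 900
  container 2: 900 = 900
  container 3: 800 + 200 = 1000
  container 4: 700 + 200 = 900
  container 5: 700 = 700
  container 6: 600 + 400 = 1000
  container 7: 600 + 400 = 1000
  container 8: 600 + 400 = 1000
  container 9: 500 = 500
No arrangement into 8 containers stays within capacity, so 9 is optimal.

9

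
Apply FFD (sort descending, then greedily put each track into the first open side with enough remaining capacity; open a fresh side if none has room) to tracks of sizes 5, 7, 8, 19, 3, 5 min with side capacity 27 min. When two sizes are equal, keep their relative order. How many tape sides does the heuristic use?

2

Sorted descending: 19, 8, 7, 5, 5, 3.
  19 → side 1 (new)  [load 19/27]
  8 → side 1  [load 27/27]
  7 → side 2 (new)  [load 7/27]
  5 → side 2  [load 12/27]
  5 → side 2  [load 17/27]
  3 → side 2  [load 20/27]
2 tape sides opened.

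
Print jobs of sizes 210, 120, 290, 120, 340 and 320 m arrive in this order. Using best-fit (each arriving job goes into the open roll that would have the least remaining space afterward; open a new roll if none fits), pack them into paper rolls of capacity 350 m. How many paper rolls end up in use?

  210 → roll 1 (new)  [load 210/350]
  120 → roll 1  [load 330/350]
  290 → roll 2 (new)  [load 290/350]
  120 → roll 3 (new)  [load 120/350]
  340 → roll 4 (new)  [load 340/350]
  320 → roll 5 (new)  [load 320/350]
5 paper rolls opened.

5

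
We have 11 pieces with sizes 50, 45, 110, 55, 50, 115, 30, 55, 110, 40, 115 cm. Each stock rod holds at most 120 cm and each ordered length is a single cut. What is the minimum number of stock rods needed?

7

Total = 115 + 115 + 110 + 110 + 55 + 55 + 50 + 50 + 45 + 40 + 30 = 775 cm.
Lower bound: ⌈775/120⌉ = 7 stock rods.
A packing using 7 stock rods:
  stock rod 1: 115 = 115
  stock rod 2: 115 = 115
  stock rod 3: 110 = 110
  stock rod 4: 110 = 110
  stock rod 5: 55 + 55 = 110
  stock rod 6: 50 + 50 = 100
  stock rod 7: 45 + 40 + 30 = 115
This matches the lower bound, so 7 is optimal.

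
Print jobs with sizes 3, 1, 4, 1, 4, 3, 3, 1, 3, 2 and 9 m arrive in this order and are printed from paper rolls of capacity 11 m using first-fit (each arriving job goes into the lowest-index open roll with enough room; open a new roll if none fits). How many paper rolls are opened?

  3 → roll 1 (new)  [load 3/11]
  1 → roll 1  [load 4/11]
  4 → roll 1  [load 8/11]
  1 → roll 1  [load 9/11]
  4 → roll 2 (new)  [load 4/11]
  3 → roll 2  [load 7/11]
  3 → roll 2  [load 10/11]
  1 → roll 1  [load 10/11]
  3 → roll 3 (new)  [load 3/11]
  2 → roll 3  [load 5/11]
  9 → roll 4 (new)  [load 9/11]
4 paper rolls opened.

4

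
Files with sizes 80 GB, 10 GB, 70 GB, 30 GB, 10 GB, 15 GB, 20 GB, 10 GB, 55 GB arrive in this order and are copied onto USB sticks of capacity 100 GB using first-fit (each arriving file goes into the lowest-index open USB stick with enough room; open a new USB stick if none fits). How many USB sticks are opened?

3

  80 → USB stick 1 (new)  [load 80/100]
  10 → USB stick 1  [load 90/100]
  70 → USB stick 2 (new)  [load 70/100]
  30 → USB stick 2  [load 100/100]
  10 → USB stick 1  [load 100/100]
  15 → USB stick 3 (new)  [load 15/100]
  20 → USB stick 3  [load 35/100]
  10 → USB stick 3  [load 45/100]
  55 → USB stick 3  [load 100/100]
3 USB sticks opened.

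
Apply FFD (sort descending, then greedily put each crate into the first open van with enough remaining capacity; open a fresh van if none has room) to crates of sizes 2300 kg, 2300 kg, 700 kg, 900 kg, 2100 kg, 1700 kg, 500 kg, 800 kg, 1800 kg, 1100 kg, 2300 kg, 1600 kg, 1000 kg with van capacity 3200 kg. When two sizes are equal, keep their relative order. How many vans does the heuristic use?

7

Sorted descending: 2300, 2300, 2300, 2100, 1800, 1700, 1600, 1100, 1000, 900, 800, 700, 500.
  2300 → van 1 (new)  [load 2300/3200]
  2300 → van 2 (new)  [load 2300/3200]
  2300 → van 3 (new)  [load 2300/3200]
  2100 → van 4 (new)  [load 2100/3200]
  1800 → van 5 (new)  [load 1800/3200]
  1700 → van 6 (new)  [load 1700/3200]
  1600 → van 7 (new)  [load 1600/3200]
  1100 → van 4  [load 3200/3200]
  1000 → van 5  [load 2800/3200]
  900 → van 1  [load 3200/3200]
  800 → van 2  [load 3100/3200]
  700 → van 3  [load 3000/3200]
  500 → van 6  [load 2200/3200]
7 vans opened.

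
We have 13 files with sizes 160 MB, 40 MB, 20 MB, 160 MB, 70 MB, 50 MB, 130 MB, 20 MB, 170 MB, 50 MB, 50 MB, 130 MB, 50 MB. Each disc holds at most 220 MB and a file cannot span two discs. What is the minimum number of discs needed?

6

Total = 170 + 160 + 160 + 130 + 130 + 70 + 50 + 50 + 50 + 50 + 40 + 20 + 20 = 1100 MB.
Lower bound: ⌈1100/220⌉ = 5 discs.
A packing using 6 discs:
  disc 1: 170 + 50 = 220
  disc 2: 160 + 50 = 210
  disc 3: 160 + 50 = 210
  disc 4: 130 + 70 + 20 = 220
  disc 5: 130 + 50 + 40 = 220
  disc 6: 20 = 20
No arrangement into 5 discs stays within capacity, so 6 is optimal.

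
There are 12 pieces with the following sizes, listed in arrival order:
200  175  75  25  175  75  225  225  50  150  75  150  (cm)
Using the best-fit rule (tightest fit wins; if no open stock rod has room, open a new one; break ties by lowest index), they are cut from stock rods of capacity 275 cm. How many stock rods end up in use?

7

  200 → stock rod 1 (new)  [load 200/275]
  175 → stock rod 2 (new)  [load 175/275]
  75 → stock rod 1  [load 275/275]
  25 → stock rod 2  [load 200/275]
  175 → stock rod 3 (new)  [load 175/275]
  75 → stock rod 2  [load 275/275]
  225 → stock rod 4 (new)  [load 225/275]
  225 → stock rod 5 (new)  [load 225/275]
  50 → stock rod 4  [load 275/275]
  150 → stock rod 6 (new)  [load 150/275]
  75 → stock rod 3  [load 250/275]
  150 → stock rod 7 (new)  [load 150/275]
7 stock rods opened.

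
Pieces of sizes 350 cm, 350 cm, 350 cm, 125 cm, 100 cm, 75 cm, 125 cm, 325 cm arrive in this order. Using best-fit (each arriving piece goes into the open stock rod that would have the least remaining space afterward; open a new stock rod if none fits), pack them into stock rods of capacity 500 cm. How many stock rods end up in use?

4

  350 → stock rod 1 (new)  [load 350/500]
  350 → stock rod 2 (new)  [load 350/500]
  350 → stock rod 3 (new)  [load 350/500]
  125 → stock rod 1  [load 475/500]
  100 → stock rod 2  [load 450/500]
  75 → stock rod 3  [load 425/500]
  125 → stock rod 4 (new)  [load 125/500]
  325 → stock rod 4  [load 450/500]
4 stock rods opened.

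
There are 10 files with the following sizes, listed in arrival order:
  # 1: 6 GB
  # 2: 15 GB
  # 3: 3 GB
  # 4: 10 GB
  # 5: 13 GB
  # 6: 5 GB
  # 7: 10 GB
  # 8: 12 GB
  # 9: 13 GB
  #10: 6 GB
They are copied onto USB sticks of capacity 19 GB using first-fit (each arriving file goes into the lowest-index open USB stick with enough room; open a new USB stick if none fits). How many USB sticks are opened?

  6 → USB stick 1 (new)  [load 6/19]
  15 → USB stick 2 (new)  [load 15/19]
  3 → USB stick 1  [load 9/19]
  10 → USB stick 1  [load 19/19]
  13 → USB stick 3 (new)  [load 13/19]
  5 → USB stick 3  [load 18/19]
  10 → USB stick 4 (new)  [load 10/19]
  12 → USB stick 5 (new)  [load 12/19]
  13 → USB stick 6 (new)  [load 13/19]
  6 → USB stick 4  [load 16/19]
6 USB sticks opened.

6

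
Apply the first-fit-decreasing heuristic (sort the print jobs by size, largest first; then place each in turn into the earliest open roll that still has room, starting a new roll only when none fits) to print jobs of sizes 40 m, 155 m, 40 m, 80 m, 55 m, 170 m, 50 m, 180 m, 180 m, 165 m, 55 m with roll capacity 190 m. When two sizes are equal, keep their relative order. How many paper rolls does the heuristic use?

7

Sorted descending: 180, 180, 170, 165, 155, 80, 55, 55, 50, 40, 40.
  180 → roll 1 (new)  [load 180/190]
  180 → roll 2 (new)  [load 180/190]
  170 → roll 3 (new)  [load 170/190]
  165 → roll 4 (new)  [load 165/190]
  155 → roll 5 (new)  [load 155/190]
  80 → roll 6 (new)  [load 80/190]
  55 → roll 6  [load 135/190]
  55 → roll 6  [load 190/190]
  50 → roll 7 (new)  [load 50/190]
  40 → roll 7  [load 90/190]
  40 → roll 7  [load 130/190]
7 paper rolls opened.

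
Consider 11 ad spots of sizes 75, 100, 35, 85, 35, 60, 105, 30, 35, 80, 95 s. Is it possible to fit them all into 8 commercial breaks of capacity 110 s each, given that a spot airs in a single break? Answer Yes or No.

A valid assignment using 8 commercial breaks:
  break 1: 105 = 105
  break 2: 100 = 100
  break 3: 95 = 95
  break 4: 85 = 85
  break 5: 80 + 30 = 110
  break 6: 75 + 35 = 110
  break 7: 60 + 35 = 95
  break 8: 35 = 35
Every load is within 110 s, so 8 commercial breaks suffice.

Yes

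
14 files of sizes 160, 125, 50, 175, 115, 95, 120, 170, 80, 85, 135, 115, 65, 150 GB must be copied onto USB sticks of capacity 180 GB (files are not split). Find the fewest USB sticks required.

Total = 175 + 170 + 160 + 150 + 135 + 125 + 120 + 115 + 115 + 95 + 85 + 80 + 65 + 50 = 1640 GB.
Lower bound: ⌈1640/180⌉ = 10 USB sticks.
A packing using 11 USB sticks:
  USB stick 1: 175 = 175
  USB stick 2: 170 = 170
  USB stick 3: 160 = 160
  USB stick 4: 150 = 150
  USB stick 5: 135 = 135
  USB stick 6: 125 + 50 = 175
  USB stick 7: 120 = 120
  USB stick 8: 115 + 65 = 180
  USB stick 9: 115 = 115
  USB stick 10: 95 + 85 = 180
  USB stick 11: 80 = 80
No arrangement into 10 USB sticks stays within capacity, so 11 is optimal.

11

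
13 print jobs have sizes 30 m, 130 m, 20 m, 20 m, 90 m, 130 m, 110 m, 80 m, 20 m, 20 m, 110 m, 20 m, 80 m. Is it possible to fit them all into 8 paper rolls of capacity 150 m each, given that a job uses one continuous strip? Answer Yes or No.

A valid assignment using 7 paper rolls:
  roll 1: 130 + 20 = 150
  roll 2: 130 + 20 = 150
  roll 3: 110 + 30 = 140
  roll 4: 110 + 20 + 20 = 150
  roll 5: 90 + 20 = 110
  roll 6: 80 = 80
  roll 7: 80 = 80
That uses only 7 ≤ 8, so 8 paper rolls are enough.

Yes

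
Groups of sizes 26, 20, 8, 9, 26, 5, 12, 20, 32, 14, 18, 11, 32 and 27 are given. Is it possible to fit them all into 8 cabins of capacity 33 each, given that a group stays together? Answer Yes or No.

No

Total = 260; ⌈260/33⌉ = 8.
The bound of 8 does not rule out 8, but exhaustive search shows no assignment into 8 cabins of capacity 33 exists — the minimum is 9.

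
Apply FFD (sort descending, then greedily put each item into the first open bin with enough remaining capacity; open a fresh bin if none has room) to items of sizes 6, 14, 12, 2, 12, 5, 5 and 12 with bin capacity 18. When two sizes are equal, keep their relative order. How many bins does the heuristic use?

4

Sorted descending: 14, 12, 12, 12, 6, 5, 5, 2.
  14 → bin 1 (new)  [load 14/18]
  12 → bin 2 (new)  [load 12/18]
  12 → bin 3 (new)  [load 12/18]
  12 → bin 4 (new)  [load 12/18]
  6 → bin 2  [load 18/18]
  5 → bin 3  [load 17/18]
  5 → bin 4  [load 17/18]
  2 → bin 1  [load 16/18]
4 bins opened.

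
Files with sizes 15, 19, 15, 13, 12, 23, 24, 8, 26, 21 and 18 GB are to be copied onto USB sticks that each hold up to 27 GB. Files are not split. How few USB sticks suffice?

Total = 26 + 24 + 23 + 21 + 19 + 18 + 15 + 15 + 13 + 12 + 8 = 194 GB.
Lower bound: ⌈194/27⌉ = 8 USB sticks.
A packing using 9 USB sticks:
  USB stick 1: 26 = 26
  USB stick 2: 24 = 24
  USB stick 3: 23 = 23
  USB stick 4: 21 = 21
  USB stick 5: 19 + 8 = 27
  USB stick 6: 18 = 18
  USB stick 7: 15 + 12 = 27
  USB stick 8: 15 = 15
  USB stick 9: 13 = 13
No arrangement into 8 USB sticks stays within capacity, so 9 is optimal.

9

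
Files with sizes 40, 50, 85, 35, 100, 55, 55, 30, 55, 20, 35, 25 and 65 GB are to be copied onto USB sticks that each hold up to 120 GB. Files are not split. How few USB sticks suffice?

6

Total = 100 + 85 + 65 + 55 + 55 + 55 + 50 + 40 + 35 + 35 + 30 + 25 + 20 = 650 GB.
Lower bound: ⌈650/120⌉ = 6 USB sticks.
A packing using 6 USB sticks:
  USB stick 1: 100 + 20 = 120
  USB stick 2: 85 + 35 = 120
  USB stick 3: 65 + 55 = 120
  USB stick 4: 55 + 55 = 110
  USB stick 5: 50 + 40 + 30 = 120
  USB stick 6: 35 + 25 = 60
This matches the lower bound, so 6 is optimal.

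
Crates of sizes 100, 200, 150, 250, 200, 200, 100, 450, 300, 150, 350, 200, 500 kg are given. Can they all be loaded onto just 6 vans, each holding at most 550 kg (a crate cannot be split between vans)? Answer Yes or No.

A valid assignment using 6 vans:
  van 1: 500 = 500
  van 2: 450 + 100 = 550
  van 3: 350 + 200 = 550
  van 4: 300 + 250 = 550
  van 5: 200 + 200 + 150 = 550
  van 6: 200 + 150 + 100 = 450
Every load is within 550 kg, so 6 vans suffice.

Yes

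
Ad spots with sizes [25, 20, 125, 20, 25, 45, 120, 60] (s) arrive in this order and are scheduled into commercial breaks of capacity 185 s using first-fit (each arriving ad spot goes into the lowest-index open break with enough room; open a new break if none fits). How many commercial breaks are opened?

  25 → break 1 (new)  [load 25/185]
  20 → break 1  [load 45/185]
  125 → break 1  [load 170/185]
  20 → break 2 (new)  [load 20/185]
  25 → break 2  [load 45/185]
  45 → break 2  [load 90/185]
  120 → break 3 (new)  [load 120/185]
  60 → break 2  [load 150/185]
3 commercial breaks opened.

3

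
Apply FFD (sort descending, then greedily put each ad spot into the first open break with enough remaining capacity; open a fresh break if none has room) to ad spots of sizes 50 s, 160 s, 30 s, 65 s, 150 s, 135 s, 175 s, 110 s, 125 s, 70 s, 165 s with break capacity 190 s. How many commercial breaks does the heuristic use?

7

Sorted descending: 175, 165, 160, 150, 135, 125, 110, 70, 65, 50, 30.
  175 → break 1 (new)  [load 175/190]
  165 → break 2 (new)  [load 165/190]
  160 → break 3 (new)  [load 160/190]
  150 → break 4 (new)  [load 150/190]
  135 → break 5 (new)  [load 135/190]
  125 → break 6 (new)  [load 125/190]
  110 → break 7 (new)  [load 110/190]
  70 → break 7  [load 180/190]
  65 → break 6  [load 190/190]
  50 → break 5  [load 185/190]
  30 → break 3  [load 190/190]
7 commercial breaks opened.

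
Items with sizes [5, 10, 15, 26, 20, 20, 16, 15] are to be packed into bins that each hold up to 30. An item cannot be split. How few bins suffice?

Total = 26 + 20 + 20 + 16 + 15 + 15 + 10 + 5 = 127.
Lower bound: ⌈127/30⌉ = 5 bins.
A packing using 5 bins:
  bin 1: 26 = 26
  bin 2: 20 + 10 = 30
  bin 3: 20 + 5 = 25
  bin 4: 16 = 16
  bin 5: 15 + 15 = 30
This matches the lower bound, so 5 is optimal.

5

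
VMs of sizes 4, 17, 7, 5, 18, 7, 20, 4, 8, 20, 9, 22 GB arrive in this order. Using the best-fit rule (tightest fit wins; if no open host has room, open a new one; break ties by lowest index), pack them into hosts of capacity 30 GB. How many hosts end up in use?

  4 → host 1 (new)  [load 4/30]
  17 → host 1  [load 21/30]
  7 → host 1  [load 28/30]
  5 → host 2 (new)  [load 5/30]
  18 → host 2  [load 23/30]
  7 → host 2  [load 30/30]
  20 → host 3 (new)  [load 20/30]
  4 → host 3  [load 24/30]
  8 → host 4 (new)  [load 8/30]
  20 → host 4  [load 28/30]
  9 → host 5 (new)  [load 9/30]
  22 → host 6 (new)  [load 22/30]
6 hosts opened.

6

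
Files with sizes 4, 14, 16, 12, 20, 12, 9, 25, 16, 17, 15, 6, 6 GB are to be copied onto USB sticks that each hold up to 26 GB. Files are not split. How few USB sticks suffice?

Total = 25 + 20 + 17 + 16 + 16 + 15 + 14 + 12 + 12 + 9 + 6 + 6 + 4 = 172 GB.
Lower bound: ⌈172/26⌉ = 7 USB sticks.
A packing using 8 USB sticks:
  USB stick 1: 25 = 25
  USB stick 2: 20 + 6 = 26
  USB stick 3: 17 + 9 = 26
  USB stick 4: 16 + 6 + 4 = 26
  USB stick 5: 16 = 16
  USB stick 6: 15 = 15
  USB stick 7: 14 + 12 = 26
  USB stick 8: 12 = 12
No arrangement into 7 USB sticks stays within capacity, so 8 is optimal.

8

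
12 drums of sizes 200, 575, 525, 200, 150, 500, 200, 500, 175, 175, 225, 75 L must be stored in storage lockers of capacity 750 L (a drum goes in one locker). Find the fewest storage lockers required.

5

Total = 575 + 525 + 500 + 500 + 225 + 200 + 200 + 200 + 175 + 175 + 150 + 75 = 3500 L.
Lower bound: ⌈3500/750⌉ = 5 storage lockers.
A packing using 5 storage lockers:
  locker 1: 575 + 175 = 750
  locker 2: 525 + 225 = 750
  locker 3: 500 + 200 = 700
  locker 4: 500 + 200 = 700
  locker 5: 200 + 175 + 150 + 75 = 600
This matches the lower bound, so 5 is optimal.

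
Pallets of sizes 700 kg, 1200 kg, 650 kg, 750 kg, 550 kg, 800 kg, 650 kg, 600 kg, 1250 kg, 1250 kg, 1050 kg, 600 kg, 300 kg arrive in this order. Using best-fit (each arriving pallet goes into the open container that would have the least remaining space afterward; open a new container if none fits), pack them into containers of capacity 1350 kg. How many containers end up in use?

9

  700 → container 1 (new)  [load 700/1350]
  1200 → container 2 (new)  [load 1200/1350]
  650 → container 1  [load 1350/1350]
  750 → container 3 (new)  [load 750/1350]
  550 → container 3  [load 1300/1350]
  800 → container 4 (new)  [load 800/1350]
  650 → container 5 (new)  [load 650/1350]
  600 → container 5  [load 1250/1350]
  1250 → container 6 (new)  [load 1250/1350]
  1250 → container 7 (new)  [load 1250/1350]
  1050 → container 8 (new)  [load 1050/1350]
  600 → container 9 (new)  [load 600/1350]
  300 → container 8  [load 1350/1350]
9 containers opened.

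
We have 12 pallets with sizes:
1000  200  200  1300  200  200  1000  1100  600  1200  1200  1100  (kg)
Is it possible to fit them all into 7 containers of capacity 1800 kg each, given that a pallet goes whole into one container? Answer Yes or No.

Yes

A valid assignment using 7 containers:
  container 1: 1300 + 200 + 200 = 1700
  container 2: 1200 + 600 = 1800
  container 3: 1200 + 200 + 200 = 1600
  container 4: 1100 = 1100
  container 5: 1100 = 1100
  container 6: 1000 = 1000
  container 7: 1000 = 1000
Every load is within 1800 kg, so 7 containers suffice.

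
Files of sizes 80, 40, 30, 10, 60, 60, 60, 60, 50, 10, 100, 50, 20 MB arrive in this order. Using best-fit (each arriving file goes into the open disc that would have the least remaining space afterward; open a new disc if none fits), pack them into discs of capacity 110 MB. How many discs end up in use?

6

  80 → disc 1 (new)  [load 80/110]
  40 → disc 2 (new)  [load 40/110]
  30 → disc 1  [load 110/110]
  10 → disc 2  [load 50/110]
  60 → disc 2  [load 110/110]
  60 → disc 3 (new)  [load 60/110]
  60 → disc 4 (new)  [load 60/110]
  60 → disc 5 (new)  [load 60/110]
  50 → disc 3  [load 110/110]
  10 → disc 4  [load 70/110]
  100 → disc 6 (new)  [load 100/110]
  50 → disc 5  [load 110/110]
  20 → disc 4  [load 90/110]
6 discs opened.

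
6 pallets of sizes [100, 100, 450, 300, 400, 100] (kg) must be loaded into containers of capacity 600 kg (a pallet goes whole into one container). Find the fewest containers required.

Total = 450 + 400 + 300 + 100 + 100 + 100 = 1450 kg.
Lower bound: ⌈1450/600⌉ = 3 containers.
A packing using 3 containers:
  container 1: 450 + 100 = 550
  container 2: 400 + 100 + 100 = 600
  container 3: 300 = 300
This matches the lower bound, so 3 is optimal.

3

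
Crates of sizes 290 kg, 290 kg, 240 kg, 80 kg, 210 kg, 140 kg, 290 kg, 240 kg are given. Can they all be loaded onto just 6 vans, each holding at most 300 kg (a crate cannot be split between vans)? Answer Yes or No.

Total = 1780 kg; ⌈1780/300⌉ = 6.
The bound of 6 does not rule out 6, but exhaustive search shows no assignment into 6 vans of capacity 300 kg exists — the minimum is 7.

No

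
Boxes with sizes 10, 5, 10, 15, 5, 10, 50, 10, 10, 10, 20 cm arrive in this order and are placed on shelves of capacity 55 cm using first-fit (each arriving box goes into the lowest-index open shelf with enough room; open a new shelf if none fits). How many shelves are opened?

  10 → shelf 1 (new)  [load 10/55]
  5 → shelf 1  [load 15/55]
  10 → shelf 1  [load 25/55]
  15 → shelf 1  [load 40/55]
  5 → shelf 1  [load 45/55]
  10 → shelf 1  [load 55/55]
  50 → shelf 2 (new)  [load 50/55]
  10 → shelf 3 (new)  [load 10/55]
  10 → shelf 3  [load 20/55]
  10 → shelf 3  [load 30/55]
  20 → shelf 3  [load 50/55]
3 shelves opened.

3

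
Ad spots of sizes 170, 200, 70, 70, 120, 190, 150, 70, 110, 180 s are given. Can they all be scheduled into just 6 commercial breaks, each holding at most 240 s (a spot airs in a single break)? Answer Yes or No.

Total = 1330 s; ⌈1330/240⌉ = 6.
The bound of 6 does not rule out 6, but exhaustive search shows no assignment into 6 commercial breaks of capacity 240 s exists — the minimum is 7.

No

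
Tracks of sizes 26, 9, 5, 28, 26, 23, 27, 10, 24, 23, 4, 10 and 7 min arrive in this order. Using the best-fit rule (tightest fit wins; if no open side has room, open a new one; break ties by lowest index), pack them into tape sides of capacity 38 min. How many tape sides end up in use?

7

  26 → side 1 (new)  [load 26/38]
  9 → side 1  [load 35/38]
  5 → side 2 (new)  [load 5/38]
  28 → side 2  [load 33/38]
  26 → side 3 (new)  [load 26/38]
  23 → side 4 (new)  [load 23/38]
  27 → side 5 (new)  [load 27/38]
  10 → side 5  [load 37/38]
  24 → side 6 (new)  [load 24/38]
  23 → side 7 (new)  [load 23/38]
  4 → side 2  [load 37/38]
  10 → side 3  [load 36/38]
  7 → side 6  [load 31/38]
7 tape sides opened.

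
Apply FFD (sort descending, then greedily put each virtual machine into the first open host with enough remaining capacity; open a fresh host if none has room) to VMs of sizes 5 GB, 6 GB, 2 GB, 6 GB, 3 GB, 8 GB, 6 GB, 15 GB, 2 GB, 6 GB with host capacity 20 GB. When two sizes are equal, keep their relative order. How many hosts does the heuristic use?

3

Sorted descending: 15, 8, 6, 6, 6, 6, 5, 3, 2, 2.
  15 → host 1 (new)  [load 15/20]
  8 → host 2 (new)  [load 8/20]
  6 → host 2  [load 14/20]
  6 → host 2  [load 20/20]
  6 → host 3 (new)  [load 6/20]
  6 → host 3  [load 12/20]
  5 → host 1  [load 20/20]
  3 → host 3  [load 15/20]
  2 → host 3  [load 17/20]
  2 → host 3  [load 19/20]
3 hosts opened.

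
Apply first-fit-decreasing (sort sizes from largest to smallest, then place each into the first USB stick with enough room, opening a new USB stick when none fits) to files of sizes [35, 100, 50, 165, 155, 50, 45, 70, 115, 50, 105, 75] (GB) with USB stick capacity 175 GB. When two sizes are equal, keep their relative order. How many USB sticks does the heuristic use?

Sorted descending: 165, 155, 115, 105, 100, 75, 70, 50, 50, 50, 45, 35.
  165 → USB stick 1 (new)  [load 165/175]
  155 → USB stick 2 (new)  [load 155/175]
  115 → USB stick 3 (new)  [load 115/175]
  105 → USB stick 4 (new)  [load 105/175]
  100 → USB stick 5 (new)  [load 100/175]
  75 → USB stick 5  [load 175/175]
  70 → USB stick 4  [load 175/175]
  50 → USB stick 3  [load 165/175]
  50 → USB stick 6 (new)  [load 50/175]
  50 → USB stick 6  [load 100/175]
  45 → USB stick 6  [load 145/175]
  35 → USB stick 7 (new)  [load 35/175]
7 USB sticks opened.

7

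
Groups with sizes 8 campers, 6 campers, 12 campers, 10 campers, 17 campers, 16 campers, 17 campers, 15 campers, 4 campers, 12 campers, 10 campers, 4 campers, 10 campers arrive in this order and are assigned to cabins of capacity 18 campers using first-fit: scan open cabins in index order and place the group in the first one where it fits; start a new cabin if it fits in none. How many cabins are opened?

10

  8 → cabin 1 (new)  [load 8/18]
  6 → cabin 1  [load 14/18]
  12 → cabin 2 (new)  [load 12/18]
  10 → cabin 3 (new)  [load 10/18]
  17 → cabin 4 (new)  [load 17/18]
  16 → cabin 5 (new)  [load 16/18]
  17 → cabin 6 (new)  [load 17/18]
  15 → cabin 7 (new)  [load 15/18]
  4 → cabin 1  [load 18/18]
  12 → cabin 8 (new)  [load 12/18]
  10 → cabin 9 (new)  [load 10/18]
  4 → cabin 2  [load 16/18]
  10 → cabin 10 (new)  [load 10/18]
10 cabins opened.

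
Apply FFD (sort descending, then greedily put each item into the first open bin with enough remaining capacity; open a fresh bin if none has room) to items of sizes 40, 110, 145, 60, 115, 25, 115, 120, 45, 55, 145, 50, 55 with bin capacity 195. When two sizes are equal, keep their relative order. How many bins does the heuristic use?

6

Sorted descending: 145, 145, 120, 115, 115, 110, 60, 55, 55, 50, 45, 40, 25.
  145 → bin 1 (new)  [load 145/195]
  145 → bin 2 (new)  [load 145/195]
  120 → bin 3 (new)  [load 120/195]
  115 → bin 4 (new)  [load 115/195]
  115 → bin 5 (new)  [load 115/195]
  110 → bin 6 (new)  [load 110/195]
  60 → bin 3  [load 180/195]
  55 → bin 4  [load 170/195]
  55 → bin 5  [load 170/195]
  50 → bin 1  [load 195/195]
  45 → bin 2  [load 190/195]
  40 → bin 6  [load 150/195]
  25 → bin 4  [load 195/195]
6 bins opened.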